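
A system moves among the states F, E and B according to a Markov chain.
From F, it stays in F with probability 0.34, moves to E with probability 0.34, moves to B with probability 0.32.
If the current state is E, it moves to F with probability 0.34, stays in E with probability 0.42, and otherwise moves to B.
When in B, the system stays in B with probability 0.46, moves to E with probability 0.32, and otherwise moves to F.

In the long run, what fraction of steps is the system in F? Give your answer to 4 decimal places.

0.2994

Let the stationary distribution be π with π = πP and π_1 + π_2 + π_3 = 1.
π_1 = 0.34·π_1 + 0.34·π_2 + 0.22·π_3
π_2 = 0.34·π_1 + 0.42·π_2 + 0.32·π_3
Solving with the normalization constraint gives π = (0.2994, 0.3622, 0.3384).
So the stationary probability of F is 0.2994.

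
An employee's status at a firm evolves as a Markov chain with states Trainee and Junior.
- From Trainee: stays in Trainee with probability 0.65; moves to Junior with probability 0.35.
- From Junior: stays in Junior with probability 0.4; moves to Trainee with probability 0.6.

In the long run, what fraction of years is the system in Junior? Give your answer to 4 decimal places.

Let the stationary distribution be π with π = πP and π_1 + π_2 = 1.
π_1 = 0.65·π_1 + 0.6·π_2
Solving with the normalization constraint gives π = (0.6316, 0.3684).
So the stationary probability of Junior is 0.3684.

0.3684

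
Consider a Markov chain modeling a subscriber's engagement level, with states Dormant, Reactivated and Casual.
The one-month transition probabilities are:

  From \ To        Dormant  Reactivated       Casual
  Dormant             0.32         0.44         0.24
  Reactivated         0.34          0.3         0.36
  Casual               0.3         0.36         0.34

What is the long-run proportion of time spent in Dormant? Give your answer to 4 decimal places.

Let the stationary distribution be π with π = πP and π_1 + π_2 + π_3 = 1.
π_1 = 0.32·π_1 + 0.34·π_2 + 0.3·π_3
π_2 = 0.44·π_1 + 0.3·π_2 + 0.36·π_3
Solving with the normalization constraint gives π = (0.3210, 0.3638, 0.3152).
So the stationary probability of Dormant is 0.3210.

0.3210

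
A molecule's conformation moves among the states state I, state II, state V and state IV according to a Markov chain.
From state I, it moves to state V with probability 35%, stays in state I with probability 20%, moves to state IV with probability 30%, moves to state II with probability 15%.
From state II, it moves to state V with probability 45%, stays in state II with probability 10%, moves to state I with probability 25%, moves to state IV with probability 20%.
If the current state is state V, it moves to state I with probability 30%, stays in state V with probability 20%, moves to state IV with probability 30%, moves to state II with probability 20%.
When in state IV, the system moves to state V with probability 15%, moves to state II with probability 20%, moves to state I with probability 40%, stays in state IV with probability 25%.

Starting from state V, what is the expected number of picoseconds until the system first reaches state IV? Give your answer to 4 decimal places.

3.5333

Let t(s) be the expected number of picoseconds to first reach state IV from state s, with t(state IV) = 0. Conditioning on the first picosecond:
t(state I) = 1 + 0.2·t(state I) + 0.15·t(state II) + 0.35·t(state V)
t(state II) = 1 + 0.25·t(state I) + 0.1·t(state II) + 0.45·t(state V)
t(state V) = 1 + 0.3·t(state I) + 0.2·t(state II) + 0.2·t(state V)
Solving: t(state I) = 3.5187, t(state II) = 3.8552, t(state V) = 3.5333.
Expected picoseconds from state V to state IV: 3.5333.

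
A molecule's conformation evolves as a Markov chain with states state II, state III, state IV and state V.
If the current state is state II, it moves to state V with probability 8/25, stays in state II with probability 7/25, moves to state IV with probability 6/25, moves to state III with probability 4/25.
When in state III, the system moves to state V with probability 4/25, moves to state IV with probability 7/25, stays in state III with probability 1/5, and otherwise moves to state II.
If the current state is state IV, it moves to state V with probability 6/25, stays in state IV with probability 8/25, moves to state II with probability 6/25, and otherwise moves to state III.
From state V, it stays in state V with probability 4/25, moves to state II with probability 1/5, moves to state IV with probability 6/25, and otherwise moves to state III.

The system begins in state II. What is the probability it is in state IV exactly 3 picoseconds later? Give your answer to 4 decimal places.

Propagate the distribution vector 3 picoseconds from state II.
After 0 picoseconds: (1.0000, 0.0000, 0.0000, 0.0000)
After 1 picosecond: (0.2800, 0.1600, 0.2400, 0.3200)
After 2 picoseconds: (0.2576, 0.2528, 0.2656, 0.2240)
After 3 picoseconds: (0.2717, 0.2345, 0.2714, 0.2225)
P(in state IV after 3 picoseconds) = 0.2714

0.2714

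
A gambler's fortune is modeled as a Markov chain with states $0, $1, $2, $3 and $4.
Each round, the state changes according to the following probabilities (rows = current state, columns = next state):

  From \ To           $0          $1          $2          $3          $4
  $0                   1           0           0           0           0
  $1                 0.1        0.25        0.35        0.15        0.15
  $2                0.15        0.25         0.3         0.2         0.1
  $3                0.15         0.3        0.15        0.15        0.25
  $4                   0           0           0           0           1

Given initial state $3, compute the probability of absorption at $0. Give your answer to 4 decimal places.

Let h(s) be the probability of absorption at $0 starting from transient state s. Then h($0) = 1 and h($4) = 0. By first-step analysis:
h($1) = 0.1·1 + 0.25·h($1) + 0.35·h($2) + 0.15·h($3) + 0.15·0
h($2) = 0.15·1 + 0.25·h($1) + 0.3·h($2) + 0.2·h($3) + 0.1·0
h($3) = 0.15·1 + 0.3·h($1) + 0.15·h($2) + 0.15·h($3) + 0.25·0
Solving: h($1) = 0.4489, h($2) = 0.4953, h($3) = 0.4223.
Starting from $3, the probability is 0.4223.

0.4223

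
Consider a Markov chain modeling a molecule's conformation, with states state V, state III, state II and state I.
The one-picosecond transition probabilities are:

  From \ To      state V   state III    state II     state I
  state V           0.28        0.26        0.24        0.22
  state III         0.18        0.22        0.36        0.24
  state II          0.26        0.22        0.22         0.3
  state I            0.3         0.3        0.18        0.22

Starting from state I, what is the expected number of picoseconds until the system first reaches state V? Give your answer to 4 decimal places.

3.8563

Let t(s) be the expected number of picoseconds to first reach state V from state s, with t(state V) = 0. Conditioning on the first picosecond:
t(state III) = 1 + 0.22·t(state III) + 0.36·t(state II) + 0.24·t(state I)
t(state II) = 1 + 0.22·t(state III) + 0.22·t(state II) + 0.3·t(state I)
t(state I) = 1 + 0.3·t(state III) + 0.18·t(state II) + 0.22·t(state I)
Solving: t(state III) = 4.3053, t(state II) = 3.9796, t(state I) = 3.8563.
Expected picoseconds from state I to state V: 3.8563.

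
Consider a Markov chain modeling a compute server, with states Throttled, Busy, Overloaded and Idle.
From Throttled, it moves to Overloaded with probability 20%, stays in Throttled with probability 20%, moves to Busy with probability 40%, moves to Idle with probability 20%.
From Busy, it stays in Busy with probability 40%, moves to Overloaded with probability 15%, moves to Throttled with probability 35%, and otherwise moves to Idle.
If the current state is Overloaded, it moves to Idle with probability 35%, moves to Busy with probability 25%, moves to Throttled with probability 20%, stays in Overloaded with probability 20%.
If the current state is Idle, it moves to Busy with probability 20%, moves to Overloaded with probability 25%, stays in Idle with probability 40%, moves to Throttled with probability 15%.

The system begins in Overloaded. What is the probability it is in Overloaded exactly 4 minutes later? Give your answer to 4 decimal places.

Propagate the distribution vector 4 minutes from Overloaded.
After 0 minutes: (0.0000, 0.0000, 1.0000, 0.0000)
After 1 minute: (0.2000, 0.2500, 0.2000, 0.3500)
After 2 minutes: (0.2200, 0.3000, 0.2050, 0.2750)
After 3 minutes: (0.2313, 0.3143, 0.1988, 0.2558)
After 4 minutes: (0.2344, 0.3190, 0.1971, 0.2495)
P(in Overloaded after 4 minutes) = 0.1971

0.1971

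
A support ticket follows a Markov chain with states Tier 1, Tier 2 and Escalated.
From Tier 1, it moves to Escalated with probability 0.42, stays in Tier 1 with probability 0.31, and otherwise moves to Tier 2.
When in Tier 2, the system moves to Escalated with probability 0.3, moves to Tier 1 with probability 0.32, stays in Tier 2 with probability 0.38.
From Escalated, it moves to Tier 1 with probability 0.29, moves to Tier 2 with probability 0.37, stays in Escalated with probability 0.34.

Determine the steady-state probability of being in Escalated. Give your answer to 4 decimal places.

0.3508

Let the stationary distribution be π with π = πP and π_1 + π_2 + π_3 = 1.
π_1 = 0.31·π_1 + 0.32·π_2 + 0.29·π_3
π_2 = 0.27·π_1 + 0.38·π_2 + 0.37·π_3
Solving with the normalization constraint gives π = (0.3064, 0.3428, 0.3508).
So the stationary probability of Escalated is 0.3508.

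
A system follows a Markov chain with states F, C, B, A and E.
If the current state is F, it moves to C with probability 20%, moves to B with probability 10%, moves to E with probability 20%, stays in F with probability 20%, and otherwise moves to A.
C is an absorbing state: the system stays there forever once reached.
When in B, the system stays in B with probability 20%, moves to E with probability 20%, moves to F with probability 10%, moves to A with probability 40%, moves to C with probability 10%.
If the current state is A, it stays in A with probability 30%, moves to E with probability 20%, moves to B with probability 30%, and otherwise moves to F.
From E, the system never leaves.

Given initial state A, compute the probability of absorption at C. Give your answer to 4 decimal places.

Let h(s) be the probability of absorption at C starting from transient state s. Then h(C) = 1 and h(E) = 0. By first-step analysis:
h(F) = 0.2·h(F) + 0.2·1 + 0.1·h(B) + 0.3·h(A) + 0.2·0
h(B) = 0.1·h(F) + 0.1·1 + 0.2·h(B) + 0.4·h(A) + 0.2·0
h(A) = 0.2·h(F) + 0.3·h(B) + 0.3·h(A) + 0.2·0
Solving: h(F) = 0.3714, h(B) = 0.2857, h(A) = 0.2286.
Starting from A, the probability is 0.2286.

0.2286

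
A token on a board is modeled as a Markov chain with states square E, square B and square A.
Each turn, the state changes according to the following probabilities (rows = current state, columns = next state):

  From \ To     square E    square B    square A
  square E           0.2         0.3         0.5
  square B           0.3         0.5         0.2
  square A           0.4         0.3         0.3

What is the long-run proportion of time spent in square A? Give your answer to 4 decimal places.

0.3229

Let the stationary distribution be π with π = πP and π_1 + π_2 + π_3 = 1.
π_1 = 0.2·π_1 + 0.3·π_2 + 0.4·π_3
π_2 = 0.3·π_1 + 0.5·π_2 + 0.3·π_3
Solving with the normalization constraint gives π = (0.3021, 0.3750, 0.3229).
So the stationary probability of square A is 0.3229.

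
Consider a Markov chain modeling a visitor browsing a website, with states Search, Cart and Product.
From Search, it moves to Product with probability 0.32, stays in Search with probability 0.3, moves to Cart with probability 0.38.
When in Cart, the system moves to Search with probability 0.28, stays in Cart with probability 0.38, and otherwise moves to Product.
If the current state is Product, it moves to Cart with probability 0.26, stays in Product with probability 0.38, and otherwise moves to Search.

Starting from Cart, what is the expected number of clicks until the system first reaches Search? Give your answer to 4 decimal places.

Let t(s) be the expected number of clicks to first reach Search from state s, with t(Search) = 0. Conditioning on the first click:
t(Cart) = 1 + 0.38·t(Cart) + 0.34·t(Product)
t(Product) = 1 + 0.26·t(Cart) + 0.38·t(Product)
Solving: t(Cart) = 3.2432, t(Product) = 2.9730.
Expected clicks from Cart to Search: 3.2432.

3.2432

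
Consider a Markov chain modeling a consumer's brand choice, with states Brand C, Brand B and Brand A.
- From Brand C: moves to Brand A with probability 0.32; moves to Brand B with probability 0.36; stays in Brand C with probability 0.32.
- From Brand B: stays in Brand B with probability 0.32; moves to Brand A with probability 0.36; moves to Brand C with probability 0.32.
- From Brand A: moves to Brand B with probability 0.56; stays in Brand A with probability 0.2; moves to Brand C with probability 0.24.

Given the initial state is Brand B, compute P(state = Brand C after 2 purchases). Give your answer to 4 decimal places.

Sum over the intermediate state after 1 purchase:
P = P(Brand B→Brand C)·P(Brand C→Brand C) + P(Brand B→Brand B)·P(Brand B→Brand C) + P(Brand B→Brand A)·P(Brand A→Brand C)
  = 0.32×0.32 + 0.32×0.32 + 0.36×0.24
  = 0.1024 + 0.1024 + 0.0864 = 0.2912

0.2912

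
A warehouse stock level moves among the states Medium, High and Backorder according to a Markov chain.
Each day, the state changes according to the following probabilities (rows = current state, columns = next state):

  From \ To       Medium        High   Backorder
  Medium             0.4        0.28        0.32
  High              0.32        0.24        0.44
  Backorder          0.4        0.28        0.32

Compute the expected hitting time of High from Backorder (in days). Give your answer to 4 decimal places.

Let t(s) be the expected number of days to first reach High from state s, with t(High) = 0. Conditioning on the first day:
t(Medium) = 1 + 0.4·t(Medium) + 0.32·t(Backorder)
t(Backorder) = 1 + 0.4·t(Medium) + 0.32·t(Backorder)
Solving: t(Medium) = 3.5714, t(Backorder) = 3.5714.
Expected days from Backorder to High: 3.5714.

3.5714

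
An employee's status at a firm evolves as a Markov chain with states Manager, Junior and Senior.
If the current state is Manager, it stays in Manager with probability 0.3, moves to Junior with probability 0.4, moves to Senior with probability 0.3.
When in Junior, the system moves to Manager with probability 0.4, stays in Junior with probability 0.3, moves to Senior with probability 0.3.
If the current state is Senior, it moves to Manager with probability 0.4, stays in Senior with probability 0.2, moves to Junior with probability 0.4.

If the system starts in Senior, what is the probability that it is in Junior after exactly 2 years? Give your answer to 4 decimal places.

Sum over the intermediate state after 1 year:
P = P(Senior→Manager)·P(Manager→Junior) + P(Senior→Junior)·P(Junior→Junior) + P(Senior→Senior)·P(Senior→Junior)
  = 0.4×0.4 + 0.4×0.3 + 0.2×0.4
  = 0.1600 + 0.1200 + 0.0800 = 0.3600

0.3600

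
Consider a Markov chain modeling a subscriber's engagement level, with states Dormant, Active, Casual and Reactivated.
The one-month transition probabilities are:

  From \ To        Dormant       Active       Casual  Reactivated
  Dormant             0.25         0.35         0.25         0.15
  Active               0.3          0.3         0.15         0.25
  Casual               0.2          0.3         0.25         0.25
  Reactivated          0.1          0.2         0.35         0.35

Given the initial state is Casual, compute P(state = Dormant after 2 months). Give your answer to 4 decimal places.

0.2150

Propagate the distribution vector 2 months from Casual.
After 0 months: (0.0000, 0.0000, 1.0000, 0.0000)
After 1 month: (0.2000, 0.3000, 0.2500, 0.2500)
After 2 months: (0.2150, 0.2850, 0.2450, 0.2550)
P(in Dormant after 2 months) = 0.2150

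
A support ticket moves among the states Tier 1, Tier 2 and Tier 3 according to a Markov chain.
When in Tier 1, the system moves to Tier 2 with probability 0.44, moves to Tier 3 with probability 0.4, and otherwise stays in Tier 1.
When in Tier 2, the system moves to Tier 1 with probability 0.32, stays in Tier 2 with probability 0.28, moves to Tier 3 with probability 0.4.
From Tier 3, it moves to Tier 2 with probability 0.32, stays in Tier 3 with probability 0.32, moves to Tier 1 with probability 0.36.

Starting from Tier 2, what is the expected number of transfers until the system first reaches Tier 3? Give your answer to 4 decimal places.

2.5000

Let t(s) be the expected number of transfers to first reach Tier 3 from state s, with t(Tier 3) = 0. Conditioning on the first transfer:
t(Tier 1) = 1 + 0.16·t(Tier 1) + 0.44·t(Tier 2)
t(Tier 2) = 1 + 0.32·t(Tier 1) + 0.28·t(Tier 2)
Solving: t(Tier 1) = 2.5000, t(Tier 2) = 2.5000.
Expected transfers from Tier 2 to Tier 3: 2.5000.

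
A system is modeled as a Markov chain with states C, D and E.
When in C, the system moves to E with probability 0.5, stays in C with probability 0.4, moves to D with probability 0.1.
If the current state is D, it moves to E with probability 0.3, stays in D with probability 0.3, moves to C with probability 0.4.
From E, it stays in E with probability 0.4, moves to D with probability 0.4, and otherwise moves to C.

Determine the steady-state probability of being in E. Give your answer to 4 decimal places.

Let the stationary distribution be π with π = πP and π_1 + π_2 + π_3 = 1.
π_1 = 0.4·π_1 + 0.4·π_2 + 0.2·π_3
π_2 = 0.1·π_1 + 0.3·π_2 + 0.4·π_3
Solving with the normalization constraint gives π = (0.3191, 0.2766, 0.4043).
So the stationary probability of E is 0.4043.

0.4043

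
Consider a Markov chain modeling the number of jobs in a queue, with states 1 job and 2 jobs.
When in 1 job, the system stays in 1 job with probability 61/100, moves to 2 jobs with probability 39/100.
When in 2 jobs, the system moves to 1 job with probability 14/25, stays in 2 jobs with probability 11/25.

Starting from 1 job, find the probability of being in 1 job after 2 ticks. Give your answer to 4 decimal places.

Sum over the intermediate state after 1 tick:
P = P(1 job→1 job)·P(1 job→1 job) + P(1 job→2 jobs)·P(2 jobs→1 job)
  = 0.61×0.61 + 0.39×0.56
  = 0.3721 + 0.2184 = 0.5905

0.5905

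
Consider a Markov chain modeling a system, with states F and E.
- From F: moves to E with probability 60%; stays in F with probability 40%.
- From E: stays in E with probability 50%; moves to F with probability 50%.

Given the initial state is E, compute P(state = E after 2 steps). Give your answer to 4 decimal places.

0.5500

Sum over the intermediate state after 1 step:
P = P(E→F)·P(F→E) + P(E→E)·P(E→E)
  = 0.5×0.6 + 0.5×0.5
  = 0.3000 + 0.2500 = 0.5500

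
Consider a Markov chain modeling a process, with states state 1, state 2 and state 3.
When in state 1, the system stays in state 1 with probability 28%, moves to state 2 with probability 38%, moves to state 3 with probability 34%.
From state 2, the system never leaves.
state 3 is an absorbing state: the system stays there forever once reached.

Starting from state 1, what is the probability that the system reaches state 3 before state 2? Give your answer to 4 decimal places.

Let h(s) be the probability of absorption at state 3 starting from transient state s. Then h(state 3) = 1 and h(state 2) = 0. By first-step analysis:
h(state 1) = 0.28·h(state 1) + 0.38·0 + 0.34·1
Solving: h(state 1) = 0.4722.
Starting from state 1, the probability is 0.4722.

0.4722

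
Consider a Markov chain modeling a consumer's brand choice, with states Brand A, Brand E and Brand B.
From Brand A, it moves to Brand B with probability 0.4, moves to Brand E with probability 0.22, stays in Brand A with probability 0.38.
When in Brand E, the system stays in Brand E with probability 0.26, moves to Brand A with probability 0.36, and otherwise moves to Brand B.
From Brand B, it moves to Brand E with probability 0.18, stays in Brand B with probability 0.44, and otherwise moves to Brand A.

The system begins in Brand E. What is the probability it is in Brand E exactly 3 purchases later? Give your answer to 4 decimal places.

0.2122

Propagate the distribution vector 3 purchases from Brand E.
After 0 purchases: (0.0000, 1.0000, 0.0000)
After 1 purchase: (0.3600, 0.2600, 0.3800)
After 2 purchases: (0.3748, 0.2152, 0.4100)
After 3 purchases: (0.3757, 0.2122, 0.4121)
P(in Brand E after 3 purchases) = 0.2122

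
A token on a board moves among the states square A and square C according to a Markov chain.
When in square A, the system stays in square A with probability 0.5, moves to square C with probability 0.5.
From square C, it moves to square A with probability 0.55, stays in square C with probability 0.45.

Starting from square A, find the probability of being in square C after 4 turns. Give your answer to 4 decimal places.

Propagate the distribution vector 4 turns from square A.
After 0 turns: (1.0000, 0.0000)
After 1 turn: (0.5000, 0.5000)
After 2 turns: (0.5250, 0.4750)
After 3 turns: (0.5238, 0.4763)
After 4 turns: (0.5238, 0.4762)
P(in square C after 4 turns) = 0.4762

0.4762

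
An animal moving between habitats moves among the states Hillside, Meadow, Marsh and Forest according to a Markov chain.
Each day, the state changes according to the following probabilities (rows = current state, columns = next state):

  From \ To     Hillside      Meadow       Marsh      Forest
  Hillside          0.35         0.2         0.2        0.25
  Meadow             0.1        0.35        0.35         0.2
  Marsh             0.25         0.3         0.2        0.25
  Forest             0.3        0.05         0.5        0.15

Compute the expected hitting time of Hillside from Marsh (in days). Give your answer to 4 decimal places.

4.5063

Let t(s) be the expected number of days to first reach Hillside from state s, with t(Hillside) = 0. Conditioning on the first day:
t(Meadow) = 1 + 0.35·t(Meadow) + 0.35·t(Marsh) + 0.2·t(Forest)
t(Marsh) = 1 + 0.3·t(Meadow) + 0.2·t(Marsh) + 0.25·t(Forest)
t(Forest) = 1 + 0.05·t(Meadow) + 0.5·t(Marsh) + 0.15·t(Forest)
Solving: t(Meadow) = 5.2373, t(Marsh) = 4.5063, t(Forest) = 4.1353.
Expected days from Marsh to Hillside: 4.5063.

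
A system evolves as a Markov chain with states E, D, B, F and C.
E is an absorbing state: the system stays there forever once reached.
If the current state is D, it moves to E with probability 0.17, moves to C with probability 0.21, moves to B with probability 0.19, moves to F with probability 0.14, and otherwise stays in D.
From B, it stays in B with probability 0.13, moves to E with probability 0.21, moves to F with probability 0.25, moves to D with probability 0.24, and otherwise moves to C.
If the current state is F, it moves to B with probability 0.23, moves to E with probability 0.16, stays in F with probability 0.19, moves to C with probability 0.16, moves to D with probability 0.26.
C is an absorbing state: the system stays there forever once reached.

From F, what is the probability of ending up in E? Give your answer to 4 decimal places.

0.4963

Let h(s) be the probability of absorption at E starting from transient state s. Then h(E) = 1 and h(C) = 0. By first-step analysis:
h(D) = 0.17·1 + 0.29·h(D) + 0.19·h(B) + 0.14·h(F) + 0.21·0
h(B) = 0.21·1 + 0.24·h(D) + 0.13·h(B) + 0.25·h(F) + 0.17·0
h(F) = 0.16·1 + 0.26·h(D) + 0.23·h(B) + 0.19·h(F) + 0.16·0
Solving: h(D) = 0.4751, h(B) = 0.5151, h(F) = 0.4963.
Starting from F, the probability is 0.4963.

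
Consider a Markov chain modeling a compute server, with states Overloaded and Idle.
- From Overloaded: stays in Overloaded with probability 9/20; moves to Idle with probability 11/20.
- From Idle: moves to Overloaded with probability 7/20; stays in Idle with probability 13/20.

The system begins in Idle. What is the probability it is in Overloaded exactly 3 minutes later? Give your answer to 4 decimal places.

Propagate the distribution vector 3 minutes from Idle.
After 0 minutes: (0.0000, 1.0000)
After 1 minute: (0.3500, 0.6500)
After 2 minutes: (0.3850, 0.6150)
After 3 minutes: (0.3885, 0.6115)
P(in Overloaded after 3 minutes) = 0.3885

0.3885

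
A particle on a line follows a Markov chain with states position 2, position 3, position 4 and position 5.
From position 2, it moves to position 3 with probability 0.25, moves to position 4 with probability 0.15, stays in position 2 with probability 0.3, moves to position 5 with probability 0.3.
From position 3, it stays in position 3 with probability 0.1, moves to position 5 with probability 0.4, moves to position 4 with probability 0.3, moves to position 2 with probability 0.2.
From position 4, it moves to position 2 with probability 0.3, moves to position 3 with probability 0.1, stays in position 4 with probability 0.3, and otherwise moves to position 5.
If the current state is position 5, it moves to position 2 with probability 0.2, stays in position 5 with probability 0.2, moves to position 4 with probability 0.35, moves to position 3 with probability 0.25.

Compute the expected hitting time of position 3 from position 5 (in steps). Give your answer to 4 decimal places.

4.8250

Let t(s) be the expected number of steps to first reach position 3 from state s, with t(position 3) = 0. Conditioning on the first step:
t(position 2) = 1 + 0.3·t(position 2) + 0.15·t(position 4) + 0.3·t(position 5)
t(position 4) = 1 + 0.3·t(position 2) + 0.3·t(position 4) + 0.3·t(position 5)
t(position 5) = 1 + 0.2·t(position 2) + 0.35·t(position 4) + 0.2·t(position 5)
Solving: t(position 2) = 4.6750, t(position 4) = 5.5000, t(position 5) = 4.8250.
Expected steps from position 5 to position 3: 4.8250.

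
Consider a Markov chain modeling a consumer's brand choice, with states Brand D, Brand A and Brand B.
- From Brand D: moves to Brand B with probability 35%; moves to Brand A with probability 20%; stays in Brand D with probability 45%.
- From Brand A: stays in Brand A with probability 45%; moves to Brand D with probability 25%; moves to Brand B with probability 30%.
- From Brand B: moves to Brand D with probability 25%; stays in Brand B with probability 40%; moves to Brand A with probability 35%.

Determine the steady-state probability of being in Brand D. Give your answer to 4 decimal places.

Let the stationary distribution be π with π = πP and π_1 + π_2 + π_3 = 1.
π_1 = 0.45·π_1 + 0.25·π_2 + 0.25·π_3
π_2 = 0.2·π_1 + 0.45·π_2 + 0.35·π_3
Solving with the normalization constraint gives π = (0.3125, 0.3368, 0.3507).
So the stationary probability of Brand D is 0.3125.

0.3125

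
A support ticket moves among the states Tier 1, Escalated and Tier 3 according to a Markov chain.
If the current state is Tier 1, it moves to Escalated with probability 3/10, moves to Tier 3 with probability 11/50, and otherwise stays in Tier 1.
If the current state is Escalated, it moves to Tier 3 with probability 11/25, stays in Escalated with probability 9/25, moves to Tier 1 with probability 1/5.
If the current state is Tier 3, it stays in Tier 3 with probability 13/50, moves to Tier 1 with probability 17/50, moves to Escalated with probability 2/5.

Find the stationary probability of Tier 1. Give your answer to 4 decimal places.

0.3380

Let the stationary distribution be π with π = πP and π_1 + π_2 + π_3 = 1.
π_1 = 0.48·π_1 + 0.2·π_2 + 0.34·π_3
π_2 = 0.3·π_1 + 0.36·π_2 + 0.4·π_3
Solving with the normalization constraint gives π = (0.3380, 0.3521, 0.3099).
So the stationary probability of Tier 1 is 0.3380.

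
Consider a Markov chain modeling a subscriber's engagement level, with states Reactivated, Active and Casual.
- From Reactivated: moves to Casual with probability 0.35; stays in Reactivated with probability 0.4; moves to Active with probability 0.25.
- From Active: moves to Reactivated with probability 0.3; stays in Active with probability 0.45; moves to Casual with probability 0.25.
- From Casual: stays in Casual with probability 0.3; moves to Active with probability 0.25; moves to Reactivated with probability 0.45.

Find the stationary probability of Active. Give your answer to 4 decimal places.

0.3125

Let the stationary distribution be π with π = πP and π_1 + π_2 + π_3 = 1.
π_1 = 0.4·π_1 + 0.3·π_2 + 0.45·π_3
π_2 = 0.25·π_1 + 0.45·π_2 + 0.25·π_3
Solving with the normalization constraint gives π = (0.3839, 0.3125, 0.3036).
So the stationary probability of Active is 0.3125.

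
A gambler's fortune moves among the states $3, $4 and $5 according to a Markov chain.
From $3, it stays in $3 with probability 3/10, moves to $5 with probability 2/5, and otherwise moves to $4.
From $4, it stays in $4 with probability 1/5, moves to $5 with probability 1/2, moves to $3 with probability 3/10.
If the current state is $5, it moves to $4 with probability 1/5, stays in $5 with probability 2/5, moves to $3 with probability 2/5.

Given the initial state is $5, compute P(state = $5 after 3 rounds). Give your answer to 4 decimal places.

Propagate the distribution vector 3 rounds from $5.
After 0 rounds: (0.0000, 0.0000, 1.0000)
After 1 round: (0.4000, 0.2000, 0.4000)
After 2 rounds: (0.3400, 0.2400, 0.4200)
After 3 rounds: (0.3420, 0.2340, 0.4240)
P(in $5 after 3 rounds) = 0.4240

0.4240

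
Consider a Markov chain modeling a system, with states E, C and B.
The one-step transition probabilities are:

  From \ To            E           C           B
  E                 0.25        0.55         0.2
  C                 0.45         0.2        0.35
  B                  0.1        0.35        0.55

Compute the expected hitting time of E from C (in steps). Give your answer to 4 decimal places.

3.3684

Let t(s) be the expected number of steps to first reach E from state s, with t(E) = 0. Conditioning on the first step:
t(C) = 1 + 0.2·t(C) + 0.35·t(B)
t(B) = 1 + 0.35·t(C) + 0.55·t(B)
Solving: t(C) = 3.3684, t(B) = 4.8421.
Expected steps from C to E: 3.3684.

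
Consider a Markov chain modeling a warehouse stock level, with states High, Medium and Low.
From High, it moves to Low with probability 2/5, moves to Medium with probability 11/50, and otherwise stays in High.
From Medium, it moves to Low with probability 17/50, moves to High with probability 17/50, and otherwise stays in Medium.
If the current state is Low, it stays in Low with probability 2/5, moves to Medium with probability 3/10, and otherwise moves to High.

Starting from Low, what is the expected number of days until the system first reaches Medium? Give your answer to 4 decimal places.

3.6508

Let t(s) be the expected number of days to first reach Medium from state s, with t(Medium) = 0. Conditioning on the first day:
t(High) = 1 + 0.38·t(High) + 0.4·t(Low)
t(Low) = 1 + 0.3·t(High) + 0.4·t(Low)
Solving: t(High) = 3.9683, t(Low) = 3.6508.
Expected days from Low to Medium: 3.6508.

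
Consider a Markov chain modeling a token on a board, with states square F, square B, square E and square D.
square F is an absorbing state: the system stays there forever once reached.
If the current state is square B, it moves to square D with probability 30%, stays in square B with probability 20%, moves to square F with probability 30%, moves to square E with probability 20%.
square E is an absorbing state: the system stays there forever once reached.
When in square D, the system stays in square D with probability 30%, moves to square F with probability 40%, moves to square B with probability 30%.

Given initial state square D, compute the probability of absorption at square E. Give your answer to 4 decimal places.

0.1277

Let h(s) be the probability of absorption at square E starting from transient state s. Then h(square E) = 1 and h(square F) = 0. By first-step analysis:
h(square B) = 0.3·0 + 0.2·h(square B) + 0.2·1 + 0.3·h(square D)
h(square D) = 0.4·0 + 0.3·h(square B) + 0.3·h(square D)
Solving: h(square B) = 0.2979, h(square D) = 0.1277.
Starting from square D, the probability is 0.1277.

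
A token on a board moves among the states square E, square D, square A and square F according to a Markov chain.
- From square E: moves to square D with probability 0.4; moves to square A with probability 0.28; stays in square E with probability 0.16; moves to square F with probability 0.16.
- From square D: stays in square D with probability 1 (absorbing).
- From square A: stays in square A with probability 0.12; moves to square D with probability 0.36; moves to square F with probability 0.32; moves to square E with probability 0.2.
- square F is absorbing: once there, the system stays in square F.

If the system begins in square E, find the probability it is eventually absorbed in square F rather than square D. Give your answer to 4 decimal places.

0.3372

Let h(s) be the probability of absorption at square F starting from transient state s. Then h(square F) = 1 and h(square D) = 0. By first-step analysis:
h(square E) = 0.16·h(square E) + 0.4·0 + 0.28·h(square A) + 0.16·1
h(square A) = 0.2·h(square E) + 0.36·0 + 0.12·h(square A) + 0.32·1
Solving: h(square E) = 0.3372, h(square A) = 0.4403.
Starting from square E, the probability is 0.3372.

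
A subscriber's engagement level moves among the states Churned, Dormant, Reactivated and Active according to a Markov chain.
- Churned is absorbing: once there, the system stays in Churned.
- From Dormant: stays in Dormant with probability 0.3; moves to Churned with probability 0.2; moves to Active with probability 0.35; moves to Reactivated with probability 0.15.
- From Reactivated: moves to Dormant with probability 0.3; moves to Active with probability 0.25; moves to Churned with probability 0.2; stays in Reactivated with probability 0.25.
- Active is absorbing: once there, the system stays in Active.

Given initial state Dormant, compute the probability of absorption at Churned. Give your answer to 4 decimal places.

Let h(s) be the probability of absorption at Churned starting from transient state s. Then h(Churned) = 1 and h(Active) = 0. By first-step analysis:
h(Dormant) = 0.2·1 + 0.3·h(Dormant) + 0.15·h(Reactivated) + 0.35·0
h(Reactivated) = 0.2·1 + 0.3·h(Dormant) + 0.25·h(Reactivated) + 0.25·0
Solving: h(Dormant) = 0.3750, h(Reactivated) = 0.4167.
Starting from Dormant, the probability is 0.3750.

0.3750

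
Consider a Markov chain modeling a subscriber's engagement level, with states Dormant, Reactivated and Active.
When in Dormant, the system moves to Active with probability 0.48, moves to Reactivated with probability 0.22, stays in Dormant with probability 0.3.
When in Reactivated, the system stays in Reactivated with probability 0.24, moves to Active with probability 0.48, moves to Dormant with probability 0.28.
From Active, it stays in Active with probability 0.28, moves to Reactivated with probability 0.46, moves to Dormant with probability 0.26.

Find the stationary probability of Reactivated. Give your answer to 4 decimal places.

Let the stationary distribution be π with π = πP and π_1 + π_2 + π_3 = 1.
π_1 = 0.3·π_1 + 0.28·π_2 + 0.26·π_3
π_2 = 0.22·π_1 + 0.24·π_2 + 0.46·π_3
Solving with the normalization constraint gives π = (0.2776, 0.3224, 0.4000).
So the stationary probability of Reactivated is 0.3224.

0.3224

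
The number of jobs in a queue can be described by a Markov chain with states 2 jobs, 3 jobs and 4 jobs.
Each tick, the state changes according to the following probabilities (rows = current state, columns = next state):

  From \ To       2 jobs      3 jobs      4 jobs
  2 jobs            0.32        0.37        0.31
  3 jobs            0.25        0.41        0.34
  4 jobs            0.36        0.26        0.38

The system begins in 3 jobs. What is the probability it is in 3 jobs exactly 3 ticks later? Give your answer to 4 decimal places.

Propagate the distribution vector 3 ticks from 3 jobs.
After 0 ticks: (0.0000, 1.0000, 0.0000)
After 1 tick: (0.2500, 0.4100, 0.3400)
After 2 ticks: (0.3049, 0.3490, 0.3461)
After 3 ticks: (0.3094, 0.3459, 0.3447)
P(in 3 jobs after 3 ticks) = 0.3459

0.3459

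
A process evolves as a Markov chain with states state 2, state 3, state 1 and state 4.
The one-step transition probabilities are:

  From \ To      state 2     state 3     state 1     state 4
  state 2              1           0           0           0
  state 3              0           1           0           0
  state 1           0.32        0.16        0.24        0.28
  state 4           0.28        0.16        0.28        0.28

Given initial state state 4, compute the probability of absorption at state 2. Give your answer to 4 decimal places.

0.6451

Let h(s) be the probability of absorption at state 2 starting from transient state s. Then h(state 2) = 1 and h(state 3) = 0. By first-step analysis:
h(state 1) = 0.32·1 + 0.16·0 + 0.24·h(state 1) + 0.28·h(state 4)
h(state 4) = 0.28·1 + 0.16·0 + 0.28·h(state 1) + 0.28·h(state 4)
Solving: h(state 1) = 0.6587, h(state 4) = 0.6451.
Starting from state 4, the probability is 0.6451.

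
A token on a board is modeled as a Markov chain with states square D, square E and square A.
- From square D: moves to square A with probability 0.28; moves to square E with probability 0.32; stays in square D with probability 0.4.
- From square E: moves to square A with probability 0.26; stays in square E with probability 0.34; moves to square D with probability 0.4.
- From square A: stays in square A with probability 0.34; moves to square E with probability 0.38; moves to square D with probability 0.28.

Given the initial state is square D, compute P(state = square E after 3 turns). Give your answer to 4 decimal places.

Propagate the distribution vector 3 turns from square D.
After 0 turns: (1.0000, 0.0000, 0.0000)
After 1 turn: (0.4000, 0.3200, 0.2800)
After 2 turns: (0.3664, 0.3432, 0.2904)
After 3 turns: (0.3652, 0.3443, 0.2906)
P(in square E after 3 turns) = 0.3443

0.3443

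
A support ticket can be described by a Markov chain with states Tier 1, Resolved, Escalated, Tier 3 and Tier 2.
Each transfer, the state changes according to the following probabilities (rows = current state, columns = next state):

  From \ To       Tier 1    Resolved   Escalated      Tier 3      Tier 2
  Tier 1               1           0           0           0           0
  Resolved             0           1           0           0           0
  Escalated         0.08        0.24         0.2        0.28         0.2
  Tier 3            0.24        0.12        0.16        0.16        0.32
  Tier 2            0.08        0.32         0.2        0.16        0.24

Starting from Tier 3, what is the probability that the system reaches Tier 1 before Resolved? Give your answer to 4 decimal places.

0.4596

Let h(s) be the probability of absorption at Tier 1 starting from transient state s. Then h(Tier 1) = 1 and h(Resolved) = 0. By first-step analysis:
h(Escalated) = 0.08·1 + 0.24·0 + 0.2·h(Escalated) + 0.28·h(Tier 3) + 0.2·h(Tier 2)
h(Tier 3) = 0.24·1 + 0.12·0 + 0.16·h(Escalated) + 0.16·h(Tier 3) + 0.32·h(Tier 2)
h(Tier 2) = 0.08·1 + 0.32·0 + 0.2·h(Escalated) + 0.16·h(Tier 3) + 0.24·h(Tier 2)
Solving: h(Escalated) = 0.3333, h(Tier 3) = 0.4596, h(Tier 2) = 0.2897.
Starting from Tier 3, the probability is 0.4596.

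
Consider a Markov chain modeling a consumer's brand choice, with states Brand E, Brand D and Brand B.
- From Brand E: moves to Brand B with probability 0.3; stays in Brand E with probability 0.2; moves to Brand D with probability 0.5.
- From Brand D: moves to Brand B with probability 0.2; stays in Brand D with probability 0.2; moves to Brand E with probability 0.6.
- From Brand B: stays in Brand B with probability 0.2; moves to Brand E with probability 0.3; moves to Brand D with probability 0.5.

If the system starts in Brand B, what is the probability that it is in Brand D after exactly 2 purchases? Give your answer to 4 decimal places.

0.3500

Sum over the intermediate state after 1 purchase:
P = P(Brand B→Brand E)·P(Brand E→Brand D) + P(Brand B→Brand D)·P(Brand D→Brand D) + P(Brand B→Brand B)·P(Brand B→Brand D)
  = 0.3×0.5 + 0.5×0.2 + 0.2×0.5
  = 0.1500 + 0.1000 + 0.1000 = 0.3500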